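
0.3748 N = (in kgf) 0.03822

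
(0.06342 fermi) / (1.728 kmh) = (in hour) 3.67e-20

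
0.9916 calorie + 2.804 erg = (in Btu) 0.003932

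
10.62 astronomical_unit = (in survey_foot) 5.212e+12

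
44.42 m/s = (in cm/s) 4442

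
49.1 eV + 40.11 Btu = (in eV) 2.641e+23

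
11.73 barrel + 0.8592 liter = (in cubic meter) 1.866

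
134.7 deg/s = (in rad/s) 2.351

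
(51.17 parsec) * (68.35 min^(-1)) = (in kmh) 6.475e+18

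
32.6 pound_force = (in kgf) 14.79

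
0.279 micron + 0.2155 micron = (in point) 0.001402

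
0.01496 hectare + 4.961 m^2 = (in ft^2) 1664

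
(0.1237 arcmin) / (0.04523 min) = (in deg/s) 0.0007597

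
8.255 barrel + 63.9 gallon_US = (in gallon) 410.6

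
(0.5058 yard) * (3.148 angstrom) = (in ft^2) 1.567e-09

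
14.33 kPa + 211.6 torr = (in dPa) 4.254e+05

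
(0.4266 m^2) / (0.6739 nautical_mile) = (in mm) 0.3418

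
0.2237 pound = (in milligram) 1.015e+05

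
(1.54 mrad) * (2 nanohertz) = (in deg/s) 1.765e-10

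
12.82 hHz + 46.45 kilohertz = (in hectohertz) 477.3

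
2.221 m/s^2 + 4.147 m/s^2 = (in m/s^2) 6.368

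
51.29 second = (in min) 0.8548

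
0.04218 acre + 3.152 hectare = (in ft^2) 3.411e+05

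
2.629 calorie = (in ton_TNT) 2.629e-09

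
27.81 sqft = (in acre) 0.0006384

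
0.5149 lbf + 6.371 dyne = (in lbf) 0.5149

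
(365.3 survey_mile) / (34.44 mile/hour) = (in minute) 636.4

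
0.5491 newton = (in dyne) 5.491e+04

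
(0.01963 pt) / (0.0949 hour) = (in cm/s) 2.027e-06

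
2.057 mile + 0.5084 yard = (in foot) 1.086e+04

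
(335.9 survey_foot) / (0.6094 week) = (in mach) 8.158e-07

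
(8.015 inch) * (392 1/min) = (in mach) 0.003906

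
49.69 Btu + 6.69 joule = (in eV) 3.273e+23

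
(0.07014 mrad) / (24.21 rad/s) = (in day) 3.353e-11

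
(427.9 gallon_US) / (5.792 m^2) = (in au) 1.869e-12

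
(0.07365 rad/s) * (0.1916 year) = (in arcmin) 1.53e+09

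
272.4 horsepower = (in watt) 2.031e+05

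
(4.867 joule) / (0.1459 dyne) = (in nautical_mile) 1801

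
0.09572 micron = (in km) 9.572e-11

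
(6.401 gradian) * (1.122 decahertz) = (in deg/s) 64.64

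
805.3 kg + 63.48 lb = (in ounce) 2.942e+04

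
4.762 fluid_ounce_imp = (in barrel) 0.000851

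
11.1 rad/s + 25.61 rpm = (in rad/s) 13.78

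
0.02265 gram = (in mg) 22.65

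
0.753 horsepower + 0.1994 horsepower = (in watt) 710.2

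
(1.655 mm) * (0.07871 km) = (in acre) 3.219e-05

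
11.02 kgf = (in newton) 108.1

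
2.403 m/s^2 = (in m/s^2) 2.403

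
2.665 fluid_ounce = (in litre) 0.07881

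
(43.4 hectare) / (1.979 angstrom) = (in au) 1.466e+04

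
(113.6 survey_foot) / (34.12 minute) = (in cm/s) 1.691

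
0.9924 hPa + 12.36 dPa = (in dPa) 1005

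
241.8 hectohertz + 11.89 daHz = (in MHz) 0.0243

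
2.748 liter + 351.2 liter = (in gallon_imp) 77.86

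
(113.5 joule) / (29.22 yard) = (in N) 4.248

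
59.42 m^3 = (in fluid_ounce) 2.009e+06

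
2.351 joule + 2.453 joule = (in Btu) 0.004553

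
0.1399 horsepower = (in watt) 104.3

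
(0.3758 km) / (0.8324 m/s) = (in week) 0.0007465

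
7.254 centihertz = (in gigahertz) 7.254e-11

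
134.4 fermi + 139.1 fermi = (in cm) 2.735e-11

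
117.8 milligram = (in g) 0.1178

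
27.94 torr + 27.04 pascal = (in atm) 0.03703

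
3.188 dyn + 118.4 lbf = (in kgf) 53.71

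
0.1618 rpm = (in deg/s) 0.9708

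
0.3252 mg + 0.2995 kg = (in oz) 10.56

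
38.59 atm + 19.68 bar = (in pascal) 5.878e+06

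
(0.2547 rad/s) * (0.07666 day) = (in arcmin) 5.799e+06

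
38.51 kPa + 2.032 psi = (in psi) 7.617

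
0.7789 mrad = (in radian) 0.0007789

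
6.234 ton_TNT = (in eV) 1.628e+29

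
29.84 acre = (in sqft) 1.3e+06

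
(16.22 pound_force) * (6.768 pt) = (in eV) 1.075e+18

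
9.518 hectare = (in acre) 23.52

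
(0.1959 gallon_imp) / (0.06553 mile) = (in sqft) 9.09e-05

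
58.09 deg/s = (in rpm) 9.682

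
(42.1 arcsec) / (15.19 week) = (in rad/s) 2.222e-11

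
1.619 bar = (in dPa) 1.619e+06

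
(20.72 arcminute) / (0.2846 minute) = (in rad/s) 0.000353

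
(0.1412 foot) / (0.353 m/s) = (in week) 2.016e-07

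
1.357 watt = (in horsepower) 0.00182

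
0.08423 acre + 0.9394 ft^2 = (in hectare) 0.0341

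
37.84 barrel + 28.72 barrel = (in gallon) 2796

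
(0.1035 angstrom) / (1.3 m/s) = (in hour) 2.212e-15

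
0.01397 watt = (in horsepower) 1.873e-05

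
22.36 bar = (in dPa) 2.236e+07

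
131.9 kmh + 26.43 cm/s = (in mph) 82.55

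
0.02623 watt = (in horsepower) 3.518e-05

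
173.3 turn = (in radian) 1089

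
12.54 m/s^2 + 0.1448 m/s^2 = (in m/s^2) 12.68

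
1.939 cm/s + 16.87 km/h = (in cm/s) 470.6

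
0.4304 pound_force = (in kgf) 0.1952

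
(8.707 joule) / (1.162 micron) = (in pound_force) 1.685e+06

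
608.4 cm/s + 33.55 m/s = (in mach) 0.1164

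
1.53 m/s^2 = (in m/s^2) 1.53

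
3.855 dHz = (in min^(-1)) 23.13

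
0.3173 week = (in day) 2.221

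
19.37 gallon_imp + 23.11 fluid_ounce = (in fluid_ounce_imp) 3123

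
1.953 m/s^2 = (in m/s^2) 1.953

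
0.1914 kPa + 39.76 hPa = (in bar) 0.04167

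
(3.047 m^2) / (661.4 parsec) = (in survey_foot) 4.898e-19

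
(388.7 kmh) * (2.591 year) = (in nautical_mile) 4.764e+06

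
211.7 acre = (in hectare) 85.67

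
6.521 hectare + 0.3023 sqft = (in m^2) 6.521e+04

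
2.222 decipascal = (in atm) 2.193e-06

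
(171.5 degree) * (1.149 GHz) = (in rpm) 3.284e+10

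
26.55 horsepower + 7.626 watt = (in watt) 1.981e+04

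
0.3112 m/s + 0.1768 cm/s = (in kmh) 1.127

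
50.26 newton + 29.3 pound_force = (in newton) 180.6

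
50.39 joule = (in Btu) 0.04776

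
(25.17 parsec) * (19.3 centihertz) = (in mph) 3.353e+17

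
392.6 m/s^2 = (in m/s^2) 392.6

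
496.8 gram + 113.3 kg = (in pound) 250.9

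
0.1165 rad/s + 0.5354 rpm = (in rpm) 1.648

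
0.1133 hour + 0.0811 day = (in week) 0.01226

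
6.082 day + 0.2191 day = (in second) 5.444e+05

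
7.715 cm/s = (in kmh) 0.2777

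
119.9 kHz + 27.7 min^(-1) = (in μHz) 1.199e+11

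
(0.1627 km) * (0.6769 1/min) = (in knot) 3.568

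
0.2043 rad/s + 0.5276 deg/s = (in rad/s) 0.2135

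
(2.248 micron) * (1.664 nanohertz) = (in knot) 7.271e-15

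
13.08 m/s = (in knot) 25.43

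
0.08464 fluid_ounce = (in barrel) 1.574e-05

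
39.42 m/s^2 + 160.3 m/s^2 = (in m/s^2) 199.7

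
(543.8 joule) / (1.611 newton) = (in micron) 3.376e+08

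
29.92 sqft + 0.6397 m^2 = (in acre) 0.0008449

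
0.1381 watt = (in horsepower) 0.0001852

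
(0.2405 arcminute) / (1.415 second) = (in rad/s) 4.944e-05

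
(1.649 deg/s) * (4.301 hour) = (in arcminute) 1.532e+06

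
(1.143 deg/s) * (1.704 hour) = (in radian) 122.4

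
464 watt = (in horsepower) 0.6222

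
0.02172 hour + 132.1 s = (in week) 0.0003477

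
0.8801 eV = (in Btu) 1.336e-22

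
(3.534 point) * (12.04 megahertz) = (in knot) 2.918e+04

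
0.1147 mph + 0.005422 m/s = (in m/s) 0.0567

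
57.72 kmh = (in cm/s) 1603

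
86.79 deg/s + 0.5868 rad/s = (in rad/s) 2.102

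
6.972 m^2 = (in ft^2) 75.05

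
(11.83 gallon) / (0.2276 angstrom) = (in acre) 4.862e+05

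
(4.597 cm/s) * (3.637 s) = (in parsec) 5.418e-18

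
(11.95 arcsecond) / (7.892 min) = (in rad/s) 1.224e-07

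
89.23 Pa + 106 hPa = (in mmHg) 80.18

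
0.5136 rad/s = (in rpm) 4.905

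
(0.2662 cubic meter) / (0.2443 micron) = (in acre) 269.3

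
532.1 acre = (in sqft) 2.318e+07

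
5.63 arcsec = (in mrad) 0.0273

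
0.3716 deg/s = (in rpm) 0.06193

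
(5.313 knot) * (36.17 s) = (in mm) 9.886e+04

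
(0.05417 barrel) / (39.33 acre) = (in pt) 0.0001534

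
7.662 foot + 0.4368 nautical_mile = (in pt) 2.3e+06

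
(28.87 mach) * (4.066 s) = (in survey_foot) 1.311e+05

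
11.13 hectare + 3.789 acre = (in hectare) 12.66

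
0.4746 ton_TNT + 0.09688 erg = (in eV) 1.239e+28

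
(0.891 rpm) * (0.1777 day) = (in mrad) 1.433e+06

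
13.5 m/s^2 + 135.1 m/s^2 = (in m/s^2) 148.6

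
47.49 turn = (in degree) 1.71e+04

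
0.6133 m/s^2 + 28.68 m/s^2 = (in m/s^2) 29.29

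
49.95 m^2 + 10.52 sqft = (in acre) 0.01258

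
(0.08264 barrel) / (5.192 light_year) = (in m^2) 2.675e-19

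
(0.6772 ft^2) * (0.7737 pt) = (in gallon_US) 0.004536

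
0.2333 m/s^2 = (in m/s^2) 0.2333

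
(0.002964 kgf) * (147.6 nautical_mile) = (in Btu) 7.531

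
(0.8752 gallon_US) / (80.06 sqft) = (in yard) 0.0004871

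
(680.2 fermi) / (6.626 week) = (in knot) 3.299e-19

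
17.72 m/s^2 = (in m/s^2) 17.72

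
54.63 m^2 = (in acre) 0.0135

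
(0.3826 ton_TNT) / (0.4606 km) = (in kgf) 3.544e+05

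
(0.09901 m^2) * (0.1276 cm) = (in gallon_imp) 0.02779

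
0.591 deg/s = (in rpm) 0.0985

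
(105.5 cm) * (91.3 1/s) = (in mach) 0.2829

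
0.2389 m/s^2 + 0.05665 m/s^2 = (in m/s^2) 0.2955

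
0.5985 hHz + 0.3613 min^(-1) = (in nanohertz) 5.986e+10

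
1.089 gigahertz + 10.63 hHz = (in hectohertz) 1.089e+07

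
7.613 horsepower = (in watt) 5677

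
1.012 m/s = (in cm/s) 101.2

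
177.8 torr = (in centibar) 23.7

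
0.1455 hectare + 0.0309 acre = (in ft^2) 1.701e+04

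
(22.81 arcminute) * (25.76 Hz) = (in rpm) 1.632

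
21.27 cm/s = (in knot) 0.4135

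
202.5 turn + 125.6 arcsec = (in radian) 1272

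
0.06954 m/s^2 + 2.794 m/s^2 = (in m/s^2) 2.864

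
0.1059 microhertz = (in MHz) 1.059e-13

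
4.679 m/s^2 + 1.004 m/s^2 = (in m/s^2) 5.683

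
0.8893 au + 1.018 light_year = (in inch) 3.792e+17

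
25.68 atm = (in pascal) 2.602e+06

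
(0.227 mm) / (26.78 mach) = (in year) 7.894e-16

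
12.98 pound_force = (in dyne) 5.774e+06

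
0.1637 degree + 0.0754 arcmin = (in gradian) 0.1833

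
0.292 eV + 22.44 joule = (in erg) 2.244e+08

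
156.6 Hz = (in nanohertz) 1.566e+11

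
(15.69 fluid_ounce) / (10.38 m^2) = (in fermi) 4.47e+10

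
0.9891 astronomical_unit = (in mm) 1.48e+14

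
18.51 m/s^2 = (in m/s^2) 18.51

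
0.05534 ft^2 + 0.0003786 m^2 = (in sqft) 0.05942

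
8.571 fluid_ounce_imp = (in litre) 0.2435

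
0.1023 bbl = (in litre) 16.26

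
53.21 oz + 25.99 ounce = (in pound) 4.95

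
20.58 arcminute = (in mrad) 5.986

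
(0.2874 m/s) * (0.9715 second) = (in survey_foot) 0.916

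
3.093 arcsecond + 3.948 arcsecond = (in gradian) 0.002173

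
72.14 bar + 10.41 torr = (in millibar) 7.215e+04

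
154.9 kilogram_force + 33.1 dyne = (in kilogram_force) 154.9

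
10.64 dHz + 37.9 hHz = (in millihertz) 3.791e+06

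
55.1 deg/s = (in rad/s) 0.9617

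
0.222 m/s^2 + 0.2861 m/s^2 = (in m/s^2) 0.5081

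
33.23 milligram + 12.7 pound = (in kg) 5.761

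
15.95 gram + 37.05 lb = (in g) 1.682e+04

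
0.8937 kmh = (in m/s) 0.2483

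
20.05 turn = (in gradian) 8020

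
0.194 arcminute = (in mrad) 0.05643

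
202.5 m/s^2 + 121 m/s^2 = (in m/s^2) 323.5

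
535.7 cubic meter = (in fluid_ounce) 1.811e+07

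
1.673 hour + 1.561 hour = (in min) 194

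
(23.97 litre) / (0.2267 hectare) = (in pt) 0.02997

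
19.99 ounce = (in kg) 0.5667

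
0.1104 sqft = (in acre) 2.534e-06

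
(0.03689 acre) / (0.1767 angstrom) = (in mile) 5.25e+09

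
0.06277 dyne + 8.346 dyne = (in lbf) 1.89e-05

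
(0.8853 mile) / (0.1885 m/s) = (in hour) 2.1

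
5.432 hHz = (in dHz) 5432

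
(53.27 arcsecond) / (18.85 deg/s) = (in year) 2.489e-11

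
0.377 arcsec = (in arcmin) 0.006283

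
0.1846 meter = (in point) 523.3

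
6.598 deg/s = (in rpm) 1.1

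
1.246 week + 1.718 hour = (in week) 1.256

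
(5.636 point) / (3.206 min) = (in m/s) 1.034e-05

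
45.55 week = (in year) 0.8736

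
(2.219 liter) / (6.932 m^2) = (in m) 0.0003201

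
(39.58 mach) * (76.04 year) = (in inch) 1.272e+15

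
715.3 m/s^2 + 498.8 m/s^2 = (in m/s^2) 1214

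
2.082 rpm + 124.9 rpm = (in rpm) 127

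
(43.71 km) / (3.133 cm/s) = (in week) 2.307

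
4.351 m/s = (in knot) 8.458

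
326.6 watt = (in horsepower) 0.438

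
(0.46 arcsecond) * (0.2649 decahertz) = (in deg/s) 0.0003385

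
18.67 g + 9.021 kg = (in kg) 9.04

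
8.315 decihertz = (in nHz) 8.315e+08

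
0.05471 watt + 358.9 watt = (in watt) 359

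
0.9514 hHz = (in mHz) 9.514e+04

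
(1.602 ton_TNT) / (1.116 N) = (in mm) 6.006e+12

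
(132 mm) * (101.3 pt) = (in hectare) 4.717e-07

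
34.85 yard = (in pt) 9.033e+04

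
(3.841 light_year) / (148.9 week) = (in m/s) 4.035e+08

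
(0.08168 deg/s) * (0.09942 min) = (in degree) 0.4872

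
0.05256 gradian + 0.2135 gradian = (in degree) 0.2395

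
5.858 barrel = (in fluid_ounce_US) 3.149e+04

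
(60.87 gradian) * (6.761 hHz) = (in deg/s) 3.704e+04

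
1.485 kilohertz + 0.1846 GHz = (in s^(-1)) 1.846e+08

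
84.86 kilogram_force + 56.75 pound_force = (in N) 1085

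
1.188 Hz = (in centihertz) 118.8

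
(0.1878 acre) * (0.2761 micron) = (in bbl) 0.00132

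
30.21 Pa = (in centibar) 0.03021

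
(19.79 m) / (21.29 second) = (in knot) 1.807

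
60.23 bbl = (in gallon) 2530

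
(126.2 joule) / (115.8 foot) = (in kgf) 0.3646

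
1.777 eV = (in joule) 2.847e-19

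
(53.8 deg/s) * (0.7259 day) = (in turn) 9373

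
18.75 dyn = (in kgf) 1.912e-05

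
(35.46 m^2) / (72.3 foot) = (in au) 1.076e-11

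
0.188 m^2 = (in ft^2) 2.024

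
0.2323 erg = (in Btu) 2.202e-11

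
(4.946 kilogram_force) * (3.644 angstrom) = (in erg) 0.1767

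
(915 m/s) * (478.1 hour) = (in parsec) 5.104e-08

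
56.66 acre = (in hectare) 22.93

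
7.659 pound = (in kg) 3.474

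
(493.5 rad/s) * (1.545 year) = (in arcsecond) 4.96e+15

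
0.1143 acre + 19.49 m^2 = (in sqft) 5189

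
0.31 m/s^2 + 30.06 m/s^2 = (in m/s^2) 30.37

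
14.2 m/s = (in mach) 0.0417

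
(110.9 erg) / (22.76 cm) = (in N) 4.873e-05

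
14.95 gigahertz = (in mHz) 1.495e+13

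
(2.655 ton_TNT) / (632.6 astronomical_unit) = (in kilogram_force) 1.197e-05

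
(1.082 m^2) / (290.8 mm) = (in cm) 372.1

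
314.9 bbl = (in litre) 5.007e+04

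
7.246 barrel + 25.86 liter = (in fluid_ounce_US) 3.983e+04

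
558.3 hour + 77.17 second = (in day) 23.26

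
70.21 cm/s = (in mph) 1.571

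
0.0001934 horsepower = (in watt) 0.1442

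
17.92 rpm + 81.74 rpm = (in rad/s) 10.44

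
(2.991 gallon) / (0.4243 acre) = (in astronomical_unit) 4.408e-17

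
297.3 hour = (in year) 0.03394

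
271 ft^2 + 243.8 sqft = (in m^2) 47.83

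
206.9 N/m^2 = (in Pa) 206.9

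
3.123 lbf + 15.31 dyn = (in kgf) 1.417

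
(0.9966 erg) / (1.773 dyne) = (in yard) 0.006147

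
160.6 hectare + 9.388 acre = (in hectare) 164.4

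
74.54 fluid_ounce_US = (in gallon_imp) 0.4849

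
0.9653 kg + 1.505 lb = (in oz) 58.13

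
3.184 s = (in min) 0.05307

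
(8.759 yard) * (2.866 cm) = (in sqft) 2.471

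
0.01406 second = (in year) 4.458e-10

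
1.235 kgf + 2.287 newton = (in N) 14.4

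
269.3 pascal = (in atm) 0.002658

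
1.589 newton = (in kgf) 0.162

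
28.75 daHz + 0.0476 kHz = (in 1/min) 2.011e+04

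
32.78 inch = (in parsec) 2.698e-17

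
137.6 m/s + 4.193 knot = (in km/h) 503.1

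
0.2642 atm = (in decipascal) 2.677e+05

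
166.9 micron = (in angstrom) 1.669e+06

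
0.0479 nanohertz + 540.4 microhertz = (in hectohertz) 5.404e-06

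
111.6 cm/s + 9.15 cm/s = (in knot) 2.347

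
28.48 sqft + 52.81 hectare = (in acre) 130.5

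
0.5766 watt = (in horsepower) 0.0007732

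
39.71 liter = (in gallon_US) 10.49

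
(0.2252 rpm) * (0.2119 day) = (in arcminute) 1.484e+06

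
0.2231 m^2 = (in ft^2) 2.401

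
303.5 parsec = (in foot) 3.073e+19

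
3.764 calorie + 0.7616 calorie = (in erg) 1.894e+08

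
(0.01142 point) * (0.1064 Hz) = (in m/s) 4.287e-07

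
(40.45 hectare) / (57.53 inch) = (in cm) 2.768e+07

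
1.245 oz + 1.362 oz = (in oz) 2.607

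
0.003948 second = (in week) 6.528e-09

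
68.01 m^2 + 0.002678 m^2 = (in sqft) 732.1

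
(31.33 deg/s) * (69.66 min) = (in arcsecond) 4.714e+08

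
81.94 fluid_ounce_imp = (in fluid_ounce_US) 78.72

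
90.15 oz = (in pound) 5.634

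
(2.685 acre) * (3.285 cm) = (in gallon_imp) 7.852e+04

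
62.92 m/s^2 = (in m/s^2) 62.92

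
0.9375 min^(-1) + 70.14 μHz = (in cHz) 1.57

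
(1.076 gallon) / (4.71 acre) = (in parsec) 6.925e-24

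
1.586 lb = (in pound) 1.586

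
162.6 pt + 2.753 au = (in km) 4.118e+08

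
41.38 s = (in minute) 0.6897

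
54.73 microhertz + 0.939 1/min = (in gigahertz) 1.57e-11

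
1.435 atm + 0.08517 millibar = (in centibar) 145.4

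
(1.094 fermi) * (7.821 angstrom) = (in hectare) 8.556e-29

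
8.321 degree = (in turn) 0.02311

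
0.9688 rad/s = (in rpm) 9.251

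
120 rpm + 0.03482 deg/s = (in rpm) 120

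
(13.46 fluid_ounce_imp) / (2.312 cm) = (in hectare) 1.654e-06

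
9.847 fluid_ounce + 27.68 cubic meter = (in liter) 2.768e+04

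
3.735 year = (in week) 194.8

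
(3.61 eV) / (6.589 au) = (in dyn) 5.868e-26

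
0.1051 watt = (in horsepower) 0.0001409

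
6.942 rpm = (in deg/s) 41.65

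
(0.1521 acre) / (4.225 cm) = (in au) 9.739e-08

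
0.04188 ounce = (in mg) 1187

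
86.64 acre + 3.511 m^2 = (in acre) 86.64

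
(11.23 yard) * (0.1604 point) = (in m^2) 0.0005811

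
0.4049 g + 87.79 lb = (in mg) 3.982e+07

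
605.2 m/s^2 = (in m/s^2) 605.2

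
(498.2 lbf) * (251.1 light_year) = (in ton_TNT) 1.258e+12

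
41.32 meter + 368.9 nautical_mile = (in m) 6.832e+05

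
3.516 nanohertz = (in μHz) 0.003516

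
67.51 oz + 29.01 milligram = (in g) 1914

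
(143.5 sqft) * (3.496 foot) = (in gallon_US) 3753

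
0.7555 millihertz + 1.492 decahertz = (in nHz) 1.492e+10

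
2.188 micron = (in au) 1.463e-17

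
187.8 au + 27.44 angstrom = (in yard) 3.072e+13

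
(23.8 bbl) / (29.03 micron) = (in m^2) 1.303e+05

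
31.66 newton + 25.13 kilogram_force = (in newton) 278.1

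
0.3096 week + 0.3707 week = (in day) 4.762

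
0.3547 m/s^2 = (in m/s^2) 0.3547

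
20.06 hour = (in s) 7.222e+04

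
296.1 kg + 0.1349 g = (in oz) 1.044e+04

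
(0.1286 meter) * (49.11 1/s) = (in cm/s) 631.6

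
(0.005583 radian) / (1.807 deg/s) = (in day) 2.049e-06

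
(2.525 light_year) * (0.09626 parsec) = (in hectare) 7.095e+27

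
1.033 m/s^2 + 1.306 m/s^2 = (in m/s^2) 2.339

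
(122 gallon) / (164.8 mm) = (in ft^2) 30.16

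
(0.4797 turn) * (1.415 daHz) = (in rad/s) 42.65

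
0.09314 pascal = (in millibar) 0.0009314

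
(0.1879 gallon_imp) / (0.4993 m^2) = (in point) 4.85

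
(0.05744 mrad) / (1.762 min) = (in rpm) 5.188e-06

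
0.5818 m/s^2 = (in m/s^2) 0.5818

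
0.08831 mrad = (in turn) 1.405e-05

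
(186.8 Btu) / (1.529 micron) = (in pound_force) 2.898e+10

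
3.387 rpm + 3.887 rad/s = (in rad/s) 4.242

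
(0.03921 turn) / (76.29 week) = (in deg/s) 3.059e-07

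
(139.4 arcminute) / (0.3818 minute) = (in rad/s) 0.00177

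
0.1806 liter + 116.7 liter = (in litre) 116.9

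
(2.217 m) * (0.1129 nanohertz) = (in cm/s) 2.503e-08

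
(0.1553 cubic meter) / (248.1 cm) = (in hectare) 6.26e-06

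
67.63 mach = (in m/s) 2.303e+04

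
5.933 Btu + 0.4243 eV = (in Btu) 5.933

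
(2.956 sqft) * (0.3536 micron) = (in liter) 9.711e-05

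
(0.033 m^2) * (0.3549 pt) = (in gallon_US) 0.001091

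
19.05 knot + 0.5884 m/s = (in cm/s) 1039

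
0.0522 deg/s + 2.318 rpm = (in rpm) 2.327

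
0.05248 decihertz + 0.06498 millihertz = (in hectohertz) 5.313e-05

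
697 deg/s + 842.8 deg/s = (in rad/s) 26.87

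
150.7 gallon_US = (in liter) 570.5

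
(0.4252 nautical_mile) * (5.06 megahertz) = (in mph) 8.913e+09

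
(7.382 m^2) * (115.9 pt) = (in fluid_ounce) 1.021e+04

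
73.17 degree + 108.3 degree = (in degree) 181.5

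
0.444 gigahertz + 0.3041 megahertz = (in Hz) 4.443e+08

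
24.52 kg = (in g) 2.452e+04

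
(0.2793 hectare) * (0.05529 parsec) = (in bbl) 2.997e+19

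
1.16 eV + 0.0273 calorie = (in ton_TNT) 2.73e-11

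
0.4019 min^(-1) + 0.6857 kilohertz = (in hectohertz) 6.857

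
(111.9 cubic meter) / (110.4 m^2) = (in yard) 1.108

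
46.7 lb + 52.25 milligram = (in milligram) 2.118e+07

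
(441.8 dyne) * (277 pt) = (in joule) 0.0004317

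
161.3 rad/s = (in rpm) 1540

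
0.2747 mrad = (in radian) 0.0002747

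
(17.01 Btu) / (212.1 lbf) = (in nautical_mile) 0.01027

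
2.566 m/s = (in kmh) 9.238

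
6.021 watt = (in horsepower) 0.008074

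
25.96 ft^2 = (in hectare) 0.0002412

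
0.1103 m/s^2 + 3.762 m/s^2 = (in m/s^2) 3.872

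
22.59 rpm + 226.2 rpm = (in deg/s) 1493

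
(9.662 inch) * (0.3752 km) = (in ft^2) 991.1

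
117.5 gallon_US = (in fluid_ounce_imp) 1.565e+04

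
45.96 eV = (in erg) 7.364e-11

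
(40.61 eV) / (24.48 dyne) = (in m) 2.658e-14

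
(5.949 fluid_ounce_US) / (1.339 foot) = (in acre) 1.065e-07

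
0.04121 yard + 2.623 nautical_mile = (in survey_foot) 1.594e+04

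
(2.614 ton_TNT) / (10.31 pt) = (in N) 3.007e+12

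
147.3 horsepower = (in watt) 1.098e+05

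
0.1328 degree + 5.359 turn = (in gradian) 2144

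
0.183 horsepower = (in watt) 136.5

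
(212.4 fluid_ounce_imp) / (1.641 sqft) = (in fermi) 3.959e+13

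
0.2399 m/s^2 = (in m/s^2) 0.2399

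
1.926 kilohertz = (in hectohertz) 19.26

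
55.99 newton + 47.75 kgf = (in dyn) 5.243e+07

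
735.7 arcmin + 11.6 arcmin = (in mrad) 217.4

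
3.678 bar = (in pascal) 3.678e+05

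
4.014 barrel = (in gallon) 168.6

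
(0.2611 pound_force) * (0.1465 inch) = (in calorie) 0.001033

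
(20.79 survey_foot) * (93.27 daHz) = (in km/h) 2.128e+04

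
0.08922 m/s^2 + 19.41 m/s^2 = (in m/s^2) 19.5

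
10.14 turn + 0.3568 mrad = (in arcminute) 2.19e+05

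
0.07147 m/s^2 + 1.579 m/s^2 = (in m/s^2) 1.65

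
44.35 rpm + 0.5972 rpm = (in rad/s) 4.707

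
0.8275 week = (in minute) 8341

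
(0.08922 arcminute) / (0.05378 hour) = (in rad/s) 1.34e-07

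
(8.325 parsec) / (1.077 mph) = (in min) 8.892e+15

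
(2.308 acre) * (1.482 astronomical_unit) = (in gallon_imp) 4.555e+17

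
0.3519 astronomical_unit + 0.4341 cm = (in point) 1.492e+14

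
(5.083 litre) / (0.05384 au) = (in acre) 1.559e-16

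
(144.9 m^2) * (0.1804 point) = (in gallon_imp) 2.028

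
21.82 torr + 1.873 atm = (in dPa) 1.927e+06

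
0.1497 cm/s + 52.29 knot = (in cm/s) 2690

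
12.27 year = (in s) 3.869e+08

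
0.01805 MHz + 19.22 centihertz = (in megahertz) 0.01805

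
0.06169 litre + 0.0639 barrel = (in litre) 10.22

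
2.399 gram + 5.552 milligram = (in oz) 0.08482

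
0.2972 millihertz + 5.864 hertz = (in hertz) 5.864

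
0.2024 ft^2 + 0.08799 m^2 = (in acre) 2.639e-05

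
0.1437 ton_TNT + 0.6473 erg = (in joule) 6.012e+08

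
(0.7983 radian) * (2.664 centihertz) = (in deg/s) 1.218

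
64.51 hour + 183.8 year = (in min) 9.661e+07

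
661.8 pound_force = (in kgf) 300.2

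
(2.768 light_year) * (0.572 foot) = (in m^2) 4.566e+15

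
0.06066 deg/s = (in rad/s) 0.001059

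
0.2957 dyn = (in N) 2.957e-06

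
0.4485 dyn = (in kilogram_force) 4.573e-07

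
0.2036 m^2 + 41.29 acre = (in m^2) 1.671e+05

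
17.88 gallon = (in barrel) 0.4257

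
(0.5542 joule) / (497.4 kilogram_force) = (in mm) 0.1136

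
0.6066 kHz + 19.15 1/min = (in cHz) 6.069e+04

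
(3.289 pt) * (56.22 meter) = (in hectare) 6.523e-06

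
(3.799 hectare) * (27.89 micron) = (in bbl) 6.664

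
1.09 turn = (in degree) 392.4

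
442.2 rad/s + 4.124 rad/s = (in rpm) 4262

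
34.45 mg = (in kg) 3.445e-05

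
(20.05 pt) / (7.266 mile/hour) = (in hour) 6.049e-07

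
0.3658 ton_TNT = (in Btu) 1.451e+06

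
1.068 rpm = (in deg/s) 6.408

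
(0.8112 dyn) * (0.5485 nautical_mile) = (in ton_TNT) 1.969e-12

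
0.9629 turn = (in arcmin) 2.08e+04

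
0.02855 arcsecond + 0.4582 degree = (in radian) 0.007997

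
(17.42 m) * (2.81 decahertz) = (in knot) 951.5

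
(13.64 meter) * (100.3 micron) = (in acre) 3.381e-07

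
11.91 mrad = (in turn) 0.001896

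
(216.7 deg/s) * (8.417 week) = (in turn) 3.064e+06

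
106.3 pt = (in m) 0.0375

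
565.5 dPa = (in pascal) 56.55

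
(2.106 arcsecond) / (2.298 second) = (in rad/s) 4.443e-06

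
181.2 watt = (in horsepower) 0.243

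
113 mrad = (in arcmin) 388.5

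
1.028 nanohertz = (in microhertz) 0.001028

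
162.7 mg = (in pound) 0.0003587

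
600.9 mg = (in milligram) 600.9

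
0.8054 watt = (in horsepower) 0.00108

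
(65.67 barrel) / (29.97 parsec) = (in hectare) 1.129e-21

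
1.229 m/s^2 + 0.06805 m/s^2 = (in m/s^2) 1.297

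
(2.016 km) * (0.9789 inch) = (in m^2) 50.13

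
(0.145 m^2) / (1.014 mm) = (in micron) 1.43e+08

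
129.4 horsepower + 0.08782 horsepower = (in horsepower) 129.5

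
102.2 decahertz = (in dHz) 1.022e+04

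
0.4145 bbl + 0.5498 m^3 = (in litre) 615.7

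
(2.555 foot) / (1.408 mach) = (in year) 5.151e-11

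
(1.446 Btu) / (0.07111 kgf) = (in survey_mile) 1.359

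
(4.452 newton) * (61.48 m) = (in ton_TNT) 6.542e-08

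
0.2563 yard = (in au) 1.567e-12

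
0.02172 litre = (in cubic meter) 2.172e-05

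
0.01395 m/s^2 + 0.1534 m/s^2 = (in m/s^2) 0.1673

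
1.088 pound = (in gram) 493.5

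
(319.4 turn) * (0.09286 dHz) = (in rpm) 178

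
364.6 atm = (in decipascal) 3.694e+08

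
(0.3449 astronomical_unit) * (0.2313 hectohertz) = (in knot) 2.32e+12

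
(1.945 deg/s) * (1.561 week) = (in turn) 5101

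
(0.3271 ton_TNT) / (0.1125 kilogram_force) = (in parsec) 4.02e-08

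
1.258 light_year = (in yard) 1.302e+16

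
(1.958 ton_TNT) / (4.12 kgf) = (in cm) 2.028e+10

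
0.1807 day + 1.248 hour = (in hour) 5.585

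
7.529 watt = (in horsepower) 0.0101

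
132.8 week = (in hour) 2.231e+04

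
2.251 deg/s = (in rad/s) 0.03929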